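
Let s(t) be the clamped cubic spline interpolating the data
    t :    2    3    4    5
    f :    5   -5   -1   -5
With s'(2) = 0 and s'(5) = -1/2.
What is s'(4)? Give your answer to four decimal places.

Put σ_i = s'' at the i-th knot. Here h = (1, 1, 1) and Δ = (-10, 4, -4), so the interior equations h_(i-1)·σ_(i-1) + 2(h_(i-1)+h_i)·σ_i + h_i·σ_(i+1) = 6(Δ_i − Δ_(i-1)) read
  1·σ_0 + 4·σ_1 + 1·σ_2 = 6(Δ_1 - Δ_0) = 84
  1·σ_1 + 4·σ_2 + 1·σ_3 = 6(Δ_2 - Δ_1) = -48
Clamped end conditions give two more equations: 2h_0·σ_0 + h_0·σ_1 = 6(Δ_0 - s'(2)) = -60 and h_2·σ_2 + 2h_2·σ_3 = 6(s'(5) - Δ_2) = 21.
Solving: σ_0 = -151/3, σ_1 = 122/3, σ_2 = -85/3, σ_3 = 74/3.
On [4, 5], s'(t) = b_2 + 2c_2·(t - 4) + 3d_2·(t - 4)² with b_2 = Δ_2 - h_2(2σ_2 + σ_3)/6 = 4/3, c_2 = σ_2/2 = -85/6, d_2 = (σ_3 - σ_2)/(6h_2) = 53/6. So s'(4) = 4/3.

1.3333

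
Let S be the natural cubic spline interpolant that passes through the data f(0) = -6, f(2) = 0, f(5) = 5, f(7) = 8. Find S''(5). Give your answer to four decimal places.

0.1538

Write M_i for S''(x_i). With h_i = 2, 3, 2 and divided differences Δ_i = 3, 5/3, 3/2, the continuity of S' gives the tridiagonal system
  2·M_0 + 10·M_1 + 3·M_2 = 6(Δ_1 - Δ_0) = -8
  3·M_1 + 10·M_2 + 2·M_3 = 6(Δ_2 - Δ_1) = -1
Natural end conditions: M_0 = M_3 = 0.
Solving: M_0 = 0, M_1 = -11/13, M_2 = 2/13, M_3 = 0.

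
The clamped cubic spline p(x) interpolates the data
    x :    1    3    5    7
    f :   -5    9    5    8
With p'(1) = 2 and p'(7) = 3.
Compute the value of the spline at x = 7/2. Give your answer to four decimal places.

9.6281

With M_i denoting the second derivative at x_i, h_i = 2, 2, 2, and Δ_i = (y_(i+1) − y_i)/h_i = 7, -2, 3/2:
  2·M_0 + 8·M_1 + 2·M_2 = 6(Δ_1 - Δ_0) = -54
  2·M_1 + 8·M_2 + 2·M_3 = 6(Δ_2 - Δ_1) = 21
Clamped end conditions give two more equations: 2h_0·M_0 + h_0·M_1 = 6(Δ_0 - p'(1)) = 30 and h_2·M_2 + 2h_2·M_3 = 6(p'(7) - Δ_2) = 9.
Forward elimination and back-substitution give M_0 = 397/30, M_1 = -172/15, M_2 = 169/30, M_3 = -17/30.
On [3, 5], p(x) = 9 + 113/30·(x - 3) - 86/15·(x - 3)² + 57/40·(x - 3)³.
With (x - 3) = 1/2: p(7/2) = 3081/320.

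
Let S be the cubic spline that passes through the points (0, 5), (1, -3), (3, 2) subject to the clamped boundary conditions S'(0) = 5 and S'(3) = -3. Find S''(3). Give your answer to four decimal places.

-21.4167

Put m_i = S'' at the i-th knot. Here h = (1, 2) and Δ = (-8, 5/2), so the interior equations h_(i-1)·m_(i-1) + 2(h_(i-1)+h_i)·m_i + h_i·m_(i+1) = 6(Δ_i − Δ_(i-1)) read
  1·m_0 + 6·m_1 + 2·m_2 = 6(Δ_1 - Δ_0) = 63
Clamped end conditions give two more equations: 2h_0·m_0 + h_0·m_1 = 6(Δ_0 - S'(0)) = -78 and h_1·m_1 + 2h_1·m_2 = 6(S'(3) - Δ_1) = -33.
Forward elimination and back-substitution give m_0 = -313/6, m_1 = 79/3, m_2 = -257/12.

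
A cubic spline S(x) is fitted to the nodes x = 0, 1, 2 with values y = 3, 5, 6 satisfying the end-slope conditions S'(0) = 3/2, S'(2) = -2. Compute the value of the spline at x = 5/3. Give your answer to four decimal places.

6.2130

Let σ_i = S''(x_i). Step sizes h_i = 1, 1; slopes of the chords Δ_i = (y_(i+1) - y_i)/h_i = 2, 1.
  1·σ_0 + 4·σ_1 + 1·σ_2 = 6(Δ_1 - Δ_0) = -6
Clamped end conditions give two more equations: 2h_0·σ_0 + h_0·σ_1 = 6(Δ_0 - S'(0)) = 3 and h_1·σ_1 + 2h_1·σ_2 = 6(S'(2) - Δ_1) = -18.
Forward elimination and back-substitution give σ_0 = 5/4, σ_1 = 1/2, σ_2 = -37/4.
On [1, 2], S(x) = 5 + 19/8·(x - 1) + 1/4·(x - 1)² - 13/8·(x - 1)³.
With (x - 1) = 2/3: S(5/3) = 671/108.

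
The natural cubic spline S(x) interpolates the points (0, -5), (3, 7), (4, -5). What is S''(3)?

Write σ_i for S''(x_i). With h_i = 3, 1 and divided differences Δ_i = 4, -12, the continuity of S' gives the tridiagonal system
  3·σ_0 + 8·σ_1 + 1·σ_2 = 6(Δ_1 - Δ_0) = -96
Natural end conditions: σ_0 = σ_2 = 0.
Forward elimination and back-substitution give σ_0 = 0, σ_1 = -12, σ_2 = 0.

-12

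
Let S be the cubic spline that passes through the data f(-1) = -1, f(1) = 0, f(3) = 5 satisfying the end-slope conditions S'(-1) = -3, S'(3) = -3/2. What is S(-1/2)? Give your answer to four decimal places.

With M_i denoting the second derivative at x_i, h_i = 2, 2, and Δ_i = (y_(i+1) − y_i)/h_i = 1/2, 5/2:
  2·M_0 + 8·M_1 + 2·M_2 = 6(Δ_1 - Δ_0) = 12
Clamped end conditions give two more equations: 2h_0·M_0 + h_0·M_1 = 6(Δ_0 - S'(-1)) = 21 and h_1·M_1 + 2h_1·M_2 = 6(S'(3) - Δ_1) = -24.
Hence M_0 = 33/8, M_1 = 9/4, M_2 = -57/8.
On [-1, 1], S(x) = -1 - 3·(x + 1) + 33/16·(x + 1)² - 5/32·(x + 1)³.
With (x + 1) = 1/2: S(-1/2) = -513/256.

-2.0039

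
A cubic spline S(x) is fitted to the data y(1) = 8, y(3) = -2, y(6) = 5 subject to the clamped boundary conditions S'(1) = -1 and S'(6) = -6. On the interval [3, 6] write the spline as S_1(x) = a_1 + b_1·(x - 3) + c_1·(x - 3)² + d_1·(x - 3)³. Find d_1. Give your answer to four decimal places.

With σ_i denoting the second derivative at x_i, h_i = 2, 3, and Δ_i = (y_(i+1) − y_i)/h_i = -5, 7/3:
  2·σ_0 + 10·σ_1 + 3·σ_2 = 6(Δ_1 - Δ_0) = 44
Clamped end conditions give two more equations: 2h_0·σ_0 + h_0·σ_1 = 6(Δ_0 - S'(1)) = -24 and h_1·σ_1 + 2h_1·σ_2 = 6(S'(6) - Δ_1) = -50.
Forward elimination and back-substitution give σ_0 = -57/5, σ_1 = 54/5, σ_2 = -206/15.
On [3, 6], with S_1(x) = a_1 + b_1·(x - 3) + c_1·(x - 3)² + d_1·(x - 3)³: c_1 = σ_1/2 = 27/5, d_1 = (σ_2 - σ_1)/(6h_1) = -184/135, b_1 = Δ_1 - h_1(2σ_1 + σ_2)/6 = -8/5.

-1.3630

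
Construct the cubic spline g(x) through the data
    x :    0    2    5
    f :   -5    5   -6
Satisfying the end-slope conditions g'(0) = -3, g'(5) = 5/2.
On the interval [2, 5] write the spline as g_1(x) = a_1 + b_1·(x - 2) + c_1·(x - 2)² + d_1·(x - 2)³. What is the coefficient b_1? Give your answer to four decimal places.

2.7000

Put M_i = g'' at the i-th knot. Here h = (2, 3) and Δ = (5, -11/3), so the interior equations h_(i-1)·M_(i-1) + 2(h_(i-1)+h_i)·M_i + h_i·M_(i+1) = 6(Δ_i − Δ_(i-1)) read
  2·M_0 + 10·M_1 + 3·M_2 = 6(Δ_1 - Δ_0) = -52
Clamped end conditions give two more equations: 2h_0·M_0 + h_0·M_1 = 6(Δ_0 - g'(0)) = 48 and h_1·M_1 + 2h_1·M_2 = 6(g'(5) - Δ_1) = 37.
Forward elimination and back-substitution give M_0 = 183/10, M_1 = -63/5, M_2 = 187/15.
On [2, 5], with g_1(x) = a_1 + b_1·(x - 2) + c_1·(x - 2)² + d_1·(x - 2)³: c_1 = M_1/2 = -63/10, d_1 = (M_2 - M_1)/(6h_1) = 188/135, b_1 = Δ_1 - h_1(2M_1 + M_2)/6 = 27/10.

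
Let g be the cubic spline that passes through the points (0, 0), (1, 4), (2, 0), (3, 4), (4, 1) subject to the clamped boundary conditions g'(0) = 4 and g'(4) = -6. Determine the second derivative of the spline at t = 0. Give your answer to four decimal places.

Put m_i = g'' at the i-th knot. Here h = (1, 1, 1, 1) and Δ = (4, -4, 4, -3), so the interior equations h_(i-1)·m_(i-1) + 2(h_(i-1)+h_i)·m_i + h_i·m_(i+1) = 6(Δ_i − Δ_(i-1)) read
  1·m_0 + 4·m_1 + 1·m_2 = 6(Δ_1 - Δ_0) = -48
  1·m_1 + 4·m_2 + 1·m_3 = 6(Δ_2 - Δ_1) = 48
  1·m_2 + 4·m_3 + 1·m_4 = 6(Δ_3 - Δ_2) = -42
Clamped end conditions give two more equations: 2h_0·m_0 + h_0·m_1 = 6(Δ_0 - g'(0)) = 0 and h_3·m_3 + 2h_3·m_4 = 6(g'(4) - Δ_3) = -18.
Solving: m_0 = 275/28, m_1 = -275/14, m_2 = 83/4, m_3 = -215/14, m_4 = -37/28.

9.8214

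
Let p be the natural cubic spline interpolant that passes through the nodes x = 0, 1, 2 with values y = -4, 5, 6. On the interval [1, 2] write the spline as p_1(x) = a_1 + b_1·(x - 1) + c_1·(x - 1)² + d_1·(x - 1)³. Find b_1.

Write M_i for p''(x_i). With h_i = 1, 1 and divided differences Δ_i = 9, 1, the continuity of p' gives the tridiagonal system
  1·M_0 + 4·M_1 + 1·M_2 = 6(Δ_1 - Δ_0) = -48
Natural end conditions: M_0 = M_2 = 0.
Solving the tridiagonal system: M_0 = 0, M_1 = -12, M_2 = 0.
On [1, 2], with p_1(x) = a_1 + b_1·(x - 1) + c_1·(x - 1)² + d_1·(x - 1)³: c_1 = M_1/2 = -6, d_1 = (M_2 - M_1)/(6h_1) = 2, b_1 = Δ_1 - h_1(2M_1 + M_2)/6 = 5.

5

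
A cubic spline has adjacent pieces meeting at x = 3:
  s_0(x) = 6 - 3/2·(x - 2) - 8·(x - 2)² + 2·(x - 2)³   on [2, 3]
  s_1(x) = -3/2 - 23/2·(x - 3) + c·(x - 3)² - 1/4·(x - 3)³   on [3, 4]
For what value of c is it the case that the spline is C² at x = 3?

-2

s_0''(x) = -16 + 12·(x - 2), so s_0''(3) = -4. On the right, s_1''(3) = 2c, so c = -2.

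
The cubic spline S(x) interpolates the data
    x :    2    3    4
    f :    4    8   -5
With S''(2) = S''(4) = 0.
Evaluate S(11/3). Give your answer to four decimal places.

Let m_i = S''(x_i). Step sizes h_i = 1, 1; slopes of the chords Δ_i = (y_(i+1) - y_i)/h_i = 4, -13.
  1·m_0 + 4·m_1 + 1·m_2 = 6(Δ_1 - Δ_0) = -102
Natural end conditions: m_0 = m_2 = 0.
Solving the tridiagonal system: m_0 = 0, m_1 = -51/2, m_2 = 0.
On [3, 4], S(x) = 8 - 9/2·(x - 3) - 51/4·(x - 3)² + 17/4·(x - 3)³.
With (x - 3) = 2/3: S(11/3) = 16/27.

0.5926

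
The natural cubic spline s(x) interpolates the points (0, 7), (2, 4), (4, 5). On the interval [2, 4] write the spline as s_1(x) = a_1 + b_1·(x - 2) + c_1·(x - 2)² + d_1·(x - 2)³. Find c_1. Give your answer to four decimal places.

0.7500

With M_i denoting the second derivative at x_i, h_i = 2, 2, and Δ_i = (y_(i+1) − y_i)/h_i = -3/2, 1/2:
  2·M_0 + 8·M_1 + 2·M_2 = 6(Δ_1 - Δ_0) = 12
Natural end conditions: M_0 = M_2 = 0.
Solving the tridiagonal system: M_0 = 0, M_1 = 3/2, M_2 = 0.
On [2, 4], with s_1(x) = a_1 + b_1·(x - 2) + c_1·(x - 2)² + d_1·(x - 2)³: c_1 = M_1/2 = 3/4, d_1 = (M_2 - M_1)/(6h_1) = -1/8, b_1 = Δ_1 - h_1(2M_1 + M_2)/6 = -1/2.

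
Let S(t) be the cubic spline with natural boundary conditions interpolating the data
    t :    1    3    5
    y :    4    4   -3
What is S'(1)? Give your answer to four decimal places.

0.8750

Write M_i for S''(x_i). With h_i = 2, 2 and divided differences Δ_i = 0, -7/2, the continuity of S' gives the tridiagonal system
  2·M_0 + 8·M_1 + 2·M_2 = 6(Δ_1 - Δ_0) = -21
Natural end conditions: M_0 = M_2 = 0.
Forward elimination and back-substitution give M_0 = 0, M_1 = -21/8, M_2 = 0.
On [1, 3], S'(t) = b_0 + 2c_0·(t - 1) + 3d_0·(t - 1)² with b_0 = Δ_0 - h_0(2M_0 + M_1)/6 = 7/8, c_0 = M_0/2 = 0, d_0 = (M_1 - M_0)/(6h_0) = -7/32. So S'(1) = 7/8.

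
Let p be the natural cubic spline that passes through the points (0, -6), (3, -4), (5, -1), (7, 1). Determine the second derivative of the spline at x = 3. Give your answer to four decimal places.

0.6053

With M_i denoting the second derivative at x_i, h_i = 3, 2, 2, and Δ_i = (y_(i+1) − y_i)/h_i = 2/3, 3/2, 1:
  3·M_0 + 10·M_1 + 2·M_2 = 6(Δ_1 - Δ_0) = 5
  2·M_1 + 8·M_2 + 2·M_3 = 6(Δ_2 - Δ_1) = -3
Natural end conditions: M_0 = M_3 = 0.
Solving the tridiagonal system: M_0 = 0, M_1 = 23/38, M_2 = -10/19, M_3 = 0.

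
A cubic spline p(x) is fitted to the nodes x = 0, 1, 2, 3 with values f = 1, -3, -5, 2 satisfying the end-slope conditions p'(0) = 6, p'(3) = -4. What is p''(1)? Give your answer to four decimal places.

Put σ_i = p'' at the i-th knot. Here h = (1, 1, 1) and Δ = (-4, -2, 7), so the interior equations h_(i-1)·σ_(i-1) + 2(h_(i-1)+h_i)·σ_i + h_i·σ_(i+1) = 6(Δ_i − Δ_(i-1)) read
  1·σ_0 + 4·σ_1 + 1·σ_2 = 6(Δ_1 - Δ_0) = 12
  1·σ_1 + 4·σ_2 + 1·σ_3 = 6(Δ_2 - Δ_1) = 54
Clamped end conditions give two more equations: 2h_0·σ_0 + h_0·σ_1 = 6(Δ_0 - p'(0)) = -60 and h_2·σ_2 + 2h_2·σ_3 = 6(p'(3) - Δ_2) = -66.
Solving: σ_0 = -98/3, σ_1 = 16/3, σ_2 = 70/3, σ_3 = -134/3.

5.3333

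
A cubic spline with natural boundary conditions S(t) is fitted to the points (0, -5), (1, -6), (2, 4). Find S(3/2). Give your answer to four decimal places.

-2.0313

Let M_i = S''(x_i). Step sizes h_i = 1, 1; slopes of the chords Δ_i = (y_(i+1) - y_i)/h_i = -1, 10.
  1·M_0 + 4·M_1 + 1·M_2 = 6(Δ_1 - Δ_0) = 66
Natural end conditions: M_0 = M_2 = 0.
Solving: M_0 = 0, M_1 = 33/2, M_2 = 0.
On [1, 2], S(t) = -6 + 9/2·(t - 1) + 33/4·(t - 1)² - 11/4·(t - 1)³.
With (t - 1) = 1/2: S(3/2) = -65/32.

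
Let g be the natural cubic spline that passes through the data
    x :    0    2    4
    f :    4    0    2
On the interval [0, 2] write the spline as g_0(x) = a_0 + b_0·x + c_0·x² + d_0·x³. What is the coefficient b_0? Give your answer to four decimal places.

Write m_i for g''(x_i). With h_i = 2, 2 and divided differences Δ_i = -2, 1, the continuity of g' gives the tridiagonal system
  2·m_0 + 8·m_1 + 2·m_2 = 6(Δ_1 - Δ_0) = 18
Natural end conditions: m_0 = m_2 = 0.
Solving the tridiagonal system: m_0 = 0, m_1 = 9/4, m_2 = 0.
On [0, 2], with g_0(x) = a_0 + b_0·x + c_0·x² + d_0·x³: c_0 = m_0/2 = 0, d_0 = (m_1 - m_0)/(6h_0) = 3/16, b_0 = Δ_0 - h_0(2m_0 + m_1)/6 = -11/4.

-2.7500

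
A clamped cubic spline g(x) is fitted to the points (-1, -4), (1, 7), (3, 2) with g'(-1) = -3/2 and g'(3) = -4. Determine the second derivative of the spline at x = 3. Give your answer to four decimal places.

Put M_i = g'' at the i-th knot. Here h = (2, 2) and Δ = (11/2, -5/2), so the interior equations h_(i-1)·M_(i-1) + 2(h_(i-1)+h_i)·M_i + h_i·M_(i+1) = 6(Δ_i − Δ_(i-1)) read
  2·M_0 + 8·M_1 + 2·M_2 = 6(Δ_1 - Δ_0) = -48
Clamped end conditions give two more equations: 2h_0·M_0 + h_0·M_1 = 6(Δ_0 - g'(-1)) = 42 and h_1·M_1 + 2h_1·M_2 = 6(g'(3) - Δ_1) = -9.
Forward elimination and back-substitution give M_0 = 127/8, M_1 = -43/4, M_2 = 25/8.

3.1250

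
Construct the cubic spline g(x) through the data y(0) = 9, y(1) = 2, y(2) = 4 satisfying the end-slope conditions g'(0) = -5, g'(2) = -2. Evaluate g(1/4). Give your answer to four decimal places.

7.2969

Write M_i for g''(x_i). With h_i = 1, 1 and divided differences Δ_i = -7, 2, the continuity of g' gives the tridiagonal system
  1·M_0 + 4·M_1 + 1·M_2 = 6(Δ_1 - Δ_0) = 54
Clamped end conditions give two more equations: 2h_0·M_0 + h_0·M_1 = 6(Δ_0 - g'(0)) = -12 and h_1·M_1 + 2h_1·M_2 = 6(g'(2) - Δ_1) = -24.
Forward elimination and back-substitution give M_0 = -18, M_1 = 24, M_2 = -24.
On [0, 1], g(x) = 9 - 5·x - 9·x² + 7·x³.
With x = 1/4: g(1/4) = 467/64.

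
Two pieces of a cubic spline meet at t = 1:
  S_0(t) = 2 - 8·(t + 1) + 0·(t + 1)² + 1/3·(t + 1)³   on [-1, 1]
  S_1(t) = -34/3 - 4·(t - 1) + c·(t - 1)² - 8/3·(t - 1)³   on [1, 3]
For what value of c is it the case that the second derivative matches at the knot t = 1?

2

S_0''(t) = 0 + 2·(t + 1), so S_0''(1) = 4. On the right, S_1''(1) = 2c, so c = 2.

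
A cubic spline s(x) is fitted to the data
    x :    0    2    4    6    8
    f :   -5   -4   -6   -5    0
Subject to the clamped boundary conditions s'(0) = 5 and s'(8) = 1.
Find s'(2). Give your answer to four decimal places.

Put σ_i = s'' at the i-th knot. Here h = (2, 2, 2, 2) and Δ = (1/2, -1, 1/2, 5/2), so the interior equations h_(i-1)·σ_(i-1) + 2(h_(i-1)+h_i)·σ_i + h_i·σ_(i+1) = 6(Δ_i − Δ_(i-1)) read
  2·σ_0 + 8·σ_1 + 2·σ_2 = 6(Δ_1 - Δ_0) = -9
  2·σ_1 + 8·σ_2 + 2·σ_3 = 6(Δ_2 - Δ_1) = 9
  2·σ_2 + 8·σ_3 + 2·σ_4 = 6(Δ_3 - Δ_2) = 12
Clamped end conditions give two more equations: 2h_0·σ_0 + h_0·σ_1 = 6(Δ_0 - s'(0)) = -27 and h_3·σ_3 + 2h_3·σ_4 = 6(s'(8) - Δ_3) = -9.
Forward elimination and back-substitution give σ_0 = -785/112, σ_1 = 29/56, σ_2 = 7/16, σ_3 = 125/56, σ_4 = -377/112.
On [2, 4], s'(x) = b_1 + 2c_1·(x - 2) + 3d_1·(x - 2)² with b_1 = Δ_1 - h_1(2σ_1 + σ_2)/6 = -167/112, c_1 = σ_1/2 = 29/112, d_1 = (σ_2 - σ_1)/(6h_1) = -3/448. So s'(2) = -167/112.

-1.4911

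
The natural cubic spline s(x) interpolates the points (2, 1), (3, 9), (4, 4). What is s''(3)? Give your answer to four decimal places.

Put M_i = s'' at the i-th knot. Here h = (1, 1) and Δ = (8, -5), so the interior equations h_(i-1)·M_(i-1) + 2(h_(i-1)+h_i)·M_i + h_i·M_(i+1) = 6(Δ_i − Δ_(i-1)) read
  1·M_0 + 4·M_1 + 1·M_2 = 6(Δ_1 - Δ_0) = -78
Natural end conditions: M_0 = M_2 = 0.
Forward elimination and back-substitution give M_0 = 0, M_1 = -39/2, M_2 = 0.

-19.5000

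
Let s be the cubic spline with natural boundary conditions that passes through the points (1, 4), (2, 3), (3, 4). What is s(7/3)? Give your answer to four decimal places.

3.1481

Put M_i = s'' at the i-th knot. Here h = (1, 1) and Δ = (-1, 1), so the interior equations h_(i-1)·M_(i-1) + 2(h_(i-1)+h_i)·M_i + h_i·M_(i+1) = 6(Δ_i − Δ_(i-1)) read
  1·M_0 + 4·M_1 + 1·M_2 = 6(Δ_1 - Δ_0) = 12
Natural end conditions: M_0 = M_2 = 0.
Forward elimination and back-substitution give M_0 = 0, M_1 = 3, M_2 = 0.
On [2, 3], s(t) = 3 + 0·(t - 2) + 3/2·(t - 2)² - 1/2·(t - 2)³.
With (t - 2) = 1/3: s(7/3) = 85/27.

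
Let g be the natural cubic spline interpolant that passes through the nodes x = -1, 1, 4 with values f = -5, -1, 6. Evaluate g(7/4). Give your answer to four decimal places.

0.6516

Put M_i = g'' at the i-th knot. Here h = (2, 3) and Δ = (2, 7/3), so the interior equations h_(i-1)·M_(i-1) + 2(h_(i-1)+h_i)·M_i + h_i·M_(i+1) = 6(Δ_i − Δ_(i-1)) read
  2·M_0 + 10·M_1 + 3·M_2 = 6(Δ_1 - Δ_0) = 2
Natural end conditions: M_0 = M_2 = 0.
Solving: M_0 = 0, M_1 = 1/5, M_2 = 0.
On [1, 4], g(x) = -1 + 32/15·(x - 1) + 1/10·(x - 1)² - 1/90·(x - 1)³.
With (x - 1) = 3/4: g(7/4) = 417/640.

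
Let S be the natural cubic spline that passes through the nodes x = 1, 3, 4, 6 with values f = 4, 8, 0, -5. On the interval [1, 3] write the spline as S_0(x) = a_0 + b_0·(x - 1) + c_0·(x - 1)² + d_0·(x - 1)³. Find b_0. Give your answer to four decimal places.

Put σ_i = S'' at the i-th knot. Here h = (2, 1, 2) and Δ = (2, -8, -5/2), so the interior equations h_(i-1)·σ_(i-1) + 2(h_(i-1)+h_i)·σ_i + h_i·σ_(i+1) = 6(Δ_i − Δ_(i-1)) read
  2·σ_0 + 6·σ_1 + 1·σ_2 = 6(Δ_1 - Δ_0) = -60
  1·σ_1 + 6·σ_2 + 2·σ_3 = 6(Δ_2 - Δ_1) = 33
Natural end conditions: σ_0 = σ_3 = 0.
Solving the tridiagonal system: σ_0 = 0, σ_1 = -393/35, σ_2 = 258/35, σ_3 = 0.
On [1, 3], with S_0(x) = a_0 + b_0·(x - 1) + c_0·(x - 1)² + d_0·(x - 1)³: c_0 = σ_0/2 = 0, d_0 = (σ_1 - σ_0)/(6h_0) = -131/140, b_0 = Δ_0 - h_0(2σ_0 + σ_1)/6 = 201/35.

5.7429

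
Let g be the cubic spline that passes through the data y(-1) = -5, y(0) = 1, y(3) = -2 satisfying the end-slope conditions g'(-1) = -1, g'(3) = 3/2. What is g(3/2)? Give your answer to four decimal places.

1.3984

With σ_i denoting the second derivative at x_i, h_i = 1, 3, and Δ_i = (y_(i+1) − y_i)/h_i = 6, -1:
  1·σ_0 + 8·σ_1 + 3·σ_2 = 6(Δ_1 - Δ_0) = -42
Clamped end conditions give two more equations: 2h_0·σ_0 + h_0·σ_1 = 6(Δ_0 - g'(-1)) = 42 and h_1·σ_1 + 2h_1·σ_2 = 6(g'(3) - Δ_1) = 15.
Solving the tridiagonal system: σ_0 = 215/8, σ_1 = -47/4, σ_2 = 67/8.
On [0, 3], g(x) = 1 + 105/16·x - 47/8·x² + 161/144·x³.
With x = 3/2: g(3/2) = 179/128.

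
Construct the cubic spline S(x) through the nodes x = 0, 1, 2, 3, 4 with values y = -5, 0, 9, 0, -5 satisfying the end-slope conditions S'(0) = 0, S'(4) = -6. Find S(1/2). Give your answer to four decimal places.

-3.8259

Write σ_i for S''(x_i). With h_i = 1, 1, 1, 1 and divided differences Δ_i = 5, 9, -9, -5, the continuity of S' gives the tridiagonal system
  1·σ_0 + 4·σ_1 + 1·σ_2 = 6(Δ_1 - Δ_0) = 24
  1·σ_1 + 4·σ_2 + 1·σ_3 = 6(Δ_2 - Δ_1) = -108
  1·σ_2 + 4·σ_3 + 1·σ_4 = 6(Δ_3 - Δ_2) = 24
Clamped end conditions give two more equations: 2h_0·σ_0 + h_0·σ_1 = 6(Δ_0 - S'(0)) = 30 and h_3·σ_3 + 2h_3·σ_4 = 6(S'(4) - Δ_3) = -6.
Solving: σ_0 = 123/14, σ_1 = 87/7, σ_2 = -69/2, σ_3 = 123/7, σ_4 = -165/14.
On [0, 1], S(x) = -5 + 0·x + 123/28·x² + 17/28·x³.
With x = 1/2: S(1/2) = -857/224.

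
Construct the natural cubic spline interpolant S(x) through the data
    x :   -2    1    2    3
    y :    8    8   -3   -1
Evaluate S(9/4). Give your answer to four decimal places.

-3.7172

Let M_i = S''(x_i). Step sizes h_i = 3, 1, 1; slopes of the chords Δ_i = (y_(i+1) - y_i)/h_i = 0, -11, 2.
  3·M_0 + 8·M_1 + 1·M_2 = 6(Δ_1 - Δ_0) = -66
  1·M_1 + 4·M_2 + 1·M_3 = 6(Δ_2 - Δ_1) = 78
Natural end conditions: M_0 = M_3 = 0.
Solving the tridiagonal system: M_0 = 0, M_1 = -342/31, M_2 = 690/31, M_3 = 0.
On [2, 3], S(x) = -3 - 168/31·(x - 2) + 345/31·(x - 2)² - 115/31·(x - 2)³.
With (x - 2) = 1/4: S(9/4) = -7375/1984.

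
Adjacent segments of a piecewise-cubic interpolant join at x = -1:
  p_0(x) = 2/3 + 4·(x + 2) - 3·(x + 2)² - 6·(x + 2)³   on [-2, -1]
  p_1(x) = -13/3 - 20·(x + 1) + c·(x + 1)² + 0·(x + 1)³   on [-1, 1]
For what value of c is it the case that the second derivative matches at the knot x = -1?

p_0''(x) = -6 - 36·(x + 2), so p_0''(-1) = -42. On the right, p_1''(-1) = 2c, so c = -21.

-21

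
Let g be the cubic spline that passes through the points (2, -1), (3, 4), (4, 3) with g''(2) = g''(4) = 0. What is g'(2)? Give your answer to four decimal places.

With σ_i denoting the second derivative at x_i, h_i = 1, 1, and Δ_i = (y_(i+1) − y_i)/h_i = 5, -1:
  1·σ_0 + 4·σ_1 + 1·σ_2 = 6(Δ_1 - Δ_0) = -36
Natural end conditions: σ_0 = σ_2 = 0.
Hence σ_0 = 0, σ_1 = -9, σ_2 = 0.
On [2, 3], g'(x) = b_0 + 2c_0·(x - 2) + 3d_0·(x - 2)² with b_0 = Δ_0 - h_0(2σ_0 + σ_1)/6 = 13/2, c_0 = σ_0/2 = 0, d_0 = (σ_1 - σ_0)/(6h_0) = -3/2. So g'(2) = 13/2.

6.5000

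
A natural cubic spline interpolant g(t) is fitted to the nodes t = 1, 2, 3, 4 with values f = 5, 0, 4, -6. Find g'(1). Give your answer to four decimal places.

-8.3333

With σ_i denoting the second derivative at x_i, h_i = 1, 1, 1, and Δ_i = (y_(i+1) − y_i)/h_i = -5, 4, -10:
  1·σ_0 + 4·σ_1 + 1·σ_2 = 6(Δ_1 - Δ_0) = 54
  1·σ_1 + 4·σ_2 + 1·σ_3 = 6(Δ_2 - Δ_1) = -84
Natural end conditions: σ_0 = σ_3 = 0.
Solving: σ_0 = 0, σ_1 = 20, σ_2 = -26, σ_3 = 0.
On [1, 2], g'(t) = b_0 + 2c_0·(t - 1) + 3d_0·(t - 1)² with b_0 = Δ_0 - h_0(2σ_0 + σ_1)/6 = -25/3, c_0 = σ_0/2 = 0, d_0 = (σ_1 - σ_0)/(6h_0) = 10/3. So g'(1) = -25/3.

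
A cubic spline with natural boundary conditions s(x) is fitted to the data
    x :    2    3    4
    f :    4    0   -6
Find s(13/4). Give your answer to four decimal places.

-1.3359

Put m_i = s'' at the i-th knot. Here h = (1, 1) and Δ = (-4, -6), so the interior equations h_(i-1)·m_(i-1) + 2(h_(i-1)+h_i)·m_i + h_i·m_(i+1) = 6(Δ_i − Δ_(i-1)) read
  1·m_0 + 4·m_1 + 1·m_2 = 6(Δ_1 - Δ_0) = -12
Natural end conditions: m_0 = m_2 = 0.
Forward elimination and back-substitution give m_0 = 0, m_1 = -3, m_2 = 0.
On [3, 4], s(x) = 0 - 5·(x - 3) - 3/2·(x - 3)² + 1/2·(x - 3)³.
With (x - 3) = 1/4: s(13/4) = -171/128.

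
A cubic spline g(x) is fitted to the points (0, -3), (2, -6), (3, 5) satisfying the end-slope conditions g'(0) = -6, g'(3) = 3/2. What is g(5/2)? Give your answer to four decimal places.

Put m_i = g'' at the i-th knot. Here h = (2, 1) and Δ = (-3/2, 11), so the interior equations h_(i-1)·m_(i-1) + 2(h_(i-1)+h_i)·m_i + h_i·m_(i+1) = 6(Δ_i − Δ_(i-1)) read
  2·m_0 + 6·m_1 + 1·m_2 = 6(Δ_1 - Δ_0) = 75
Clamped end conditions give two more equations: 2h_0·m_0 + h_0·m_1 = 6(Δ_0 - g'(0)) = 27 and h_1·m_1 + 2h_1·m_2 = 6(g'(3) - Δ_1) = -57.
Forward elimination and back-substitution give m_0 = -13/4, m_1 = 20, m_2 = -77/2.
On [2, 3], g(x) = -6 + 43/4·(x - 2) + 10·(x - 2)² - 39/4·(x - 2)³.
With (x - 2) = 1/2: g(5/2) = 21/32.

0.6563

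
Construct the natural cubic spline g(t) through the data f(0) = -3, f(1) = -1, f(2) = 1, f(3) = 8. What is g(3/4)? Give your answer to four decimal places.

-1.3906

Put M_i = g'' at the i-th knot. Here h = (1, 1, 1) and Δ = (2, 2, 7), so the interior equations h_(i-1)·M_(i-1) + 2(h_(i-1)+h_i)·M_i + h_i·M_(i+1) = 6(Δ_i − Δ_(i-1)) read
  1·M_0 + 4·M_1 + 1·M_2 = 6(Δ_1 - Δ_0) = 0
  1·M_1 + 4·M_2 + 1·M_3 = 6(Δ_2 - Δ_1) = 30
Natural end conditions: M_0 = M_3 = 0.
Solving the tridiagonal system: M_0 = 0, M_1 = -2, M_2 = 8, M_3 = 0.
On [0, 1], g(t) = -3 + 7/3·t + 0·t² - 1/3·t³.
With t = 3/4: g(3/4) = -89/64.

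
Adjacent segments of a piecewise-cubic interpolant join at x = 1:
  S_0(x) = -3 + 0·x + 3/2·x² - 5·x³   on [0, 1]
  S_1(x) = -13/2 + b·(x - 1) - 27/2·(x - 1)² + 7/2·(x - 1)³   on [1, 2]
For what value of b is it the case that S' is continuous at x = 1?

-12

S_0'(x) = 0 + 3·x - 15·x², so S_0'(1) = -12. On the right, S_1'(1) = b, so b = -12.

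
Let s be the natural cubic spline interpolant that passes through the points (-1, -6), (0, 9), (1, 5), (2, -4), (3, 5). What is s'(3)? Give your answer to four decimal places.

Put M_i = s'' at the i-th knot. Here h = (1, 1, 1, 1) and Δ = (15, -4, -9, 9), so the interior equations h_(i-1)·M_(i-1) + 2(h_(i-1)+h_i)·M_i + h_i·M_(i+1) = 6(Δ_i − Δ_(i-1)) read
  1·M_0 + 4·M_1 + 1·M_2 = 6(Δ_1 - Δ_0) = -114
  1·M_1 + 4·M_2 + 1·M_3 = 6(Δ_2 - Δ_1) = -30
  1·M_2 + 4·M_3 + 1·M_4 = 6(Δ_3 - Δ_2) = 108
Natural end conditions: M_0 = M_4 = 0.
Solving: M_0 = 0, M_1 = -741/28, M_2 = -57/7, M_3 = 813/28, M_4 = 0.
On [2, 3], s'(x) = b_3 + 2c_3·(x - 2) + 3d_3·(x - 2)² with b_3 = Δ_3 - h_3(2M_3 + M_4)/6 = -19/28, c_3 = M_3/2 = 813/56, d_3 = (M_4 - M_3)/(6h_3) = -271/56. So s'(3) = 775/56.

13.8393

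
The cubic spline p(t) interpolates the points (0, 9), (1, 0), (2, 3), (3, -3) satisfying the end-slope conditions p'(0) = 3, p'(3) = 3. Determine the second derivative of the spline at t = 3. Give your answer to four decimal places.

Let M_i = p''(x_i). Step sizes h_i = 1, 1, 1; slopes of the chords Δ_i = (y_(i+1) - y_i)/h_i = -9, 3, -6.
  1·M_0 + 4·M_1 + 1·M_2 = 6(Δ_1 - Δ_0) = 72
  1·M_1 + 4·M_2 + 1·M_3 = 6(Δ_2 - Δ_1) = -54
Clamped end conditions give two more equations: 2h_0·M_0 + h_0·M_1 = 6(Δ_0 - p'(0)) = -72 and h_2·M_2 + 2h_2·M_3 = 6(p'(3) - Δ_2) = 54.
Solving the tridiagonal system: M_0 = -282/5, M_1 = 204/5, M_2 = -174/5, M_3 = 222/5.

44.4000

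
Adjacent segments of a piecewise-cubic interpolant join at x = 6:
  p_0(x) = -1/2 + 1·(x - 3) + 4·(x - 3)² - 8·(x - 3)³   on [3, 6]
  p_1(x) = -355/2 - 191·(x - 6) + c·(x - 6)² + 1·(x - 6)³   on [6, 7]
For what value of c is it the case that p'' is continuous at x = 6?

p_0''(x) = 8 - 48·(x - 3), so p_0''(6) = -136. On the right, p_1''(6) = 2c, so c = -68.

-68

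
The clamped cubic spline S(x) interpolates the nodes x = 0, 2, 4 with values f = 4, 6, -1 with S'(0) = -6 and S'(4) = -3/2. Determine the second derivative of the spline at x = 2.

Put M_i = S'' at the i-th knot. Here h = (2, 2) and Δ = (1, -7/2), so the interior equations h_(i-1)·M_(i-1) + 2(h_(i-1)+h_i)·M_i + h_i·M_(i+1) = 6(Δ_i − Δ_(i-1)) read
  2·M_0 + 8·M_1 + 2·M_2 = 6(Δ_1 - Δ_0) = -27
Clamped end conditions give two more equations: 2h_0·M_0 + h_0·M_1 = 6(Δ_0 - S'(0)) = 42 and h_1·M_1 + 2h_1·M_2 = 6(S'(4) - Δ_1) = 12.
Solving the tridiagonal system: M_0 = 15, M_1 = -9, M_2 = 15/2.

-9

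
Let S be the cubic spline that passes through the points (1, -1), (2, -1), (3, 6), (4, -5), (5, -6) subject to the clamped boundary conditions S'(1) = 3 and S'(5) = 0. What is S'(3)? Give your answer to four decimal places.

Let σ_i = S''(x_i). Step sizes h_i = 1, 1, 1, 1; slopes of the chords Δ_i = (y_(i+1) - y_i)/h_i = 0, 7, -11, -1.
  1·σ_0 + 4·σ_1 + 1·σ_2 = 6(Δ_1 - Δ_0) = 42
  1·σ_1 + 4·σ_2 + 1·σ_3 = 6(Δ_2 - Δ_1) = -108
  1·σ_2 + 4·σ_3 + 1·σ_4 = 6(Δ_3 - Δ_2) = 60
Clamped end conditions give two more equations: 2h_0·σ_0 + h_0·σ_1 = 6(Δ_0 - S'(1)) = -18 and h_3·σ_3 + 2h_3·σ_4 = 6(S'(5) - Δ_3) = 6.
Solving the tridiagonal system: σ_0 = -309/14, σ_1 = 183/7, σ_2 = -81/2, σ_3 = 195/7, σ_4 = -153/14.
On [3, 4], S'(x) = b_2 + 2c_2·(x - 3) + 3d_2·(x - 3)² with b_2 = Δ_2 - h_2(2σ_2 + σ_3)/6 = -15/7, c_2 = σ_2/2 = -81/4, d_2 = (σ_3 - σ_2)/(6h_2) = 319/28. So S'(3) = -15/7.

-2.1429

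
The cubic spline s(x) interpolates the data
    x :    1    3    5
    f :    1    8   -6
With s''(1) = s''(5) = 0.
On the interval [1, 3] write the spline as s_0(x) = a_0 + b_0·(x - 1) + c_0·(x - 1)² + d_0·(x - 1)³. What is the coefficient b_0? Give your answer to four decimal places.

6.1250

Put M_i = s'' at the i-th knot. Here h = (2, 2) and Δ = (7/2, -7), so the interior equations h_(i-1)·M_(i-1) + 2(h_(i-1)+h_i)·M_i + h_i·M_(i+1) = 6(Δ_i − Δ_(i-1)) read
  2·M_0 + 8·M_1 + 2·M_2 = 6(Δ_1 - Δ_0) = -63
Natural end conditions: M_0 = M_2 = 0.
Forward elimination and back-substitution give M_0 = 0, M_1 = -63/8, M_2 = 0.
On [1, 3], with s_0(x) = a_0 + b_0·(x - 1) + c_0·(x - 1)² + d_0·(x - 1)³: c_0 = M_0/2 = 0, d_0 = (M_1 - M_0)/(6h_0) = -21/32, b_0 = Δ_0 - h_0(2M_0 + M_1)/6 = 49/8.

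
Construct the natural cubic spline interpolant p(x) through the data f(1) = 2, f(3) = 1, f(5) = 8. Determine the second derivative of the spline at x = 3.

3

Let M_i = p''(x_i). Step sizes h_i = 2, 2; slopes of the chords Δ_i = (y_(i+1) - y_i)/h_i = -1/2, 7/2.
  2·M_0 + 8·M_1 + 2·M_2 = 6(Δ_1 - Δ_0) = 24
Natural end conditions: M_0 = M_2 = 0.
Solving the tridiagonal system: M_0 = 0, M_1 = 3, M_2 = 0.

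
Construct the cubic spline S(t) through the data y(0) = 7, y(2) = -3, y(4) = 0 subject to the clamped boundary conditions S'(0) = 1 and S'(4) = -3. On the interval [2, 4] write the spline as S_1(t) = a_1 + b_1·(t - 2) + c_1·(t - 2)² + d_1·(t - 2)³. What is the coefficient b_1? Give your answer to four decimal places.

-2.1250

Write M_i for S''(x_i). With h_i = 2, 2 and divided differences Δ_i = -5, 3/2, the continuity of S' gives the tridiagonal system
  2·M_0 + 8·M_1 + 2·M_2 = 6(Δ_1 - Δ_0) = 39
Clamped end conditions give two more equations: 2h_0·M_0 + h_0·M_1 = 6(Δ_0 - S'(0)) = -36 and h_1·M_1 + 2h_1·M_2 = 6(S'(4) - Δ_1) = -27.
Hence M_0 = -119/8, M_1 = 47/4, M_2 = -101/8.
On [2, 4], with S_1(t) = a_1 + b_1·(t - 2) + c_1·(t - 2)² + d_1·(t - 2)³: c_1 = M_1/2 = 47/8, d_1 = (M_2 - M_1)/(6h_1) = -65/32, b_1 = Δ_1 - h_1(2M_1 + M_2)/6 = -17/8.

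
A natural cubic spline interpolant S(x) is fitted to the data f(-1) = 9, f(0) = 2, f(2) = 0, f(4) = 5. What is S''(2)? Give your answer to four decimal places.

With M_i denoting the second derivative at x_i, h_i = 1, 2, 2, and Δ_i = (y_(i+1) − y_i)/h_i = -7, -1, 5/2:
  1·M_0 + 6·M_1 + 2·M_2 = 6(Δ_1 - Δ_0) = 36
  2·M_1 + 8·M_2 + 2·M_3 = 6(Δ_2 - Δ_1) = 21
Natural end conditions: M_0 = M_3 = 0.
Solving the tridiagonal system: M_0 = 0, M_1 = 123/22, M_2 = 27/22, M_3 = 0.

1.2273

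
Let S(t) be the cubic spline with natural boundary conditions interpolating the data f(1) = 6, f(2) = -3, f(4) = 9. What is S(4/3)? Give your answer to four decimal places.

Let M_i = S''(x_i). Step sizes h_i = 1, 2; slopes of the chords Δ_i = (y_(i+1) - y_i)/h_i = -9, 6.
  1·M_0 + 6·M_1 + 2·M_2 = 6(Δ_1 - Δ_0) = 90
Natural end conditions: M_0 = M_2 = 0.
Solving: M_0 = 0, M_1 = 15, M_2 = 0.
On [1, 2], S(t) = 6 - 23/2·(t - 1) + 0·(t - 1)² + 5/2·(t - 1)³.
With (t - 1) = 1/3: S(4/3) = 61/27.

2.2593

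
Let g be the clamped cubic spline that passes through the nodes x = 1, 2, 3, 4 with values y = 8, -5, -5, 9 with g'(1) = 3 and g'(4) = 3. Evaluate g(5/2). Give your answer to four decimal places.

With M_i denoting the second derivative at x_i, h_i = 1, 1, 1, and Δ_i = (y_(i+1) − y_i)/h_i = -13, 0, 14:
  1·M_0 + 4·M_1 + 1·M_2 = 6(Δ_1 - Δ_0) = 78
  1·M_1 + 4·M_2 + 1·M_3 = 6(Δ_2 - Δ_1) = 84
Clamped end conditions give two more equations: 2h_0·M_0 + h_0·M_1 = 6(Δ_0 - g'(1)) = -96 and h_2·M_2 + 2h_2·M_3 = 6(g'(4) - Δ_2) = -66.
Solving: M_0 = -312/5, M_1 = 144/5, M_2 = 126/5, M_3 = -228/5.
On [2, 3], g(x) = -5 - 69/5·(x - 2) + 72/5·(x - 2)² - 3/5·(x - 2)³.
With (x - 2) = 1/2: g(5/2) = -67/8.

-8.3750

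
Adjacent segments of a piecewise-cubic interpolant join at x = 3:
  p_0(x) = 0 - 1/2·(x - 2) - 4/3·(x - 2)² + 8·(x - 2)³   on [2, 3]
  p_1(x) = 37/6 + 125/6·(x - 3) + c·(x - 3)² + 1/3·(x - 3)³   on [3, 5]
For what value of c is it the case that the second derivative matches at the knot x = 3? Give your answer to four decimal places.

22.6667

p_0''(x) = -8/3 + 48·(x - 2), so p_0''(3) = 136/3. On the right, p_1''(3) = 2c, so c = 68/3.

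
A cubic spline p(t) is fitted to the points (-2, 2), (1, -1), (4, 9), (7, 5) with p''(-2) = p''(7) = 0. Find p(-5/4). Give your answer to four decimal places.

Put M_i = p'' at the i-th knot. Here h = (3, 3, 3) and Δ = (-1, 10/3, -4/3), so the interior equations h_(i-1)·M_(i-1) + 2(h_(i-1)+h_i)·M_i + h_i·M_(i+1) = 6(Δ_i − Δ_(i-1)) read
  3·M_0 + 12·M_1 + 3·M_2 = 6(Δ_1 - Δ_0) = 26
  3·M_1 + 12·M_2 + 3·M_3 = 6(Δ_2 - Δ_1) = -28
Natural end conditions: M_0 = M_3 = 0.
Solving the tridiagonal system: M_0 = 0, M_1 = 44/15, M_2 = -46/15, M_3 = 0.
On [-2, 1], p(t) = 2 - 37/15·(t + 2) + 0·(t + 2)² + 22/135·(t + 2)³.
With (t + 2) = 3/4: p(-5/4) = 7/32.

0.2188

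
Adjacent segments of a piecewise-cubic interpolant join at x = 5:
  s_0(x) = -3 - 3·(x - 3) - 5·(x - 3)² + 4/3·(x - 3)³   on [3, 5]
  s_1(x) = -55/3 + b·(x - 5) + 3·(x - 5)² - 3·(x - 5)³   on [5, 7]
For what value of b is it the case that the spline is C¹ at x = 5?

s_0'(x) = -3 - 10·(x - 3) + 4·(x - 3)², so s_0'(5) = -7. On the right, s_1'(5) = b, so b = -7.

-7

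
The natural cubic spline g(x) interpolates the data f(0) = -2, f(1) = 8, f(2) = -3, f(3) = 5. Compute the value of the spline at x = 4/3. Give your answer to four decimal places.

With σ_i denoting the second derivative at x_i, h_i = 1, 1, 1, and Δ_i = (y_(i+1) − y_i)/h_i = 10, -11, 8:
  1·σ_0 + 4·σ_1 + 1·σ_2 = 6(Δ_1 - Δ_0) = -126
  1·σ_1 + 4·σ_2 + 1·σ_3 = 6(Δ_2 - Δ_1) = 114
Natural end conditions: σ_0 = σ_3 = 0.
Hence σ_0 = 0, σ_1 = -206/5, σ_2 = 194/5, σ_3 = 0.
On [1, 2], g(x) = 8 - 56/15·(x - 1) - 103/5·(x - 1)² + 40/3·(x - 1)³.
With (x - 1) = 1/3: g(4/3) = 2009/405.

4.9605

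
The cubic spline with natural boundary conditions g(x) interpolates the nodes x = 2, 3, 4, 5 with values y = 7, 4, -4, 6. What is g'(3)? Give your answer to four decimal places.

Put m_i = g'' at the i-th knot. Here h = (1, 1, 1) and Δ = (-3, -8, 10), so the interior equations h_(i-1)·m_(i-1) + 2(h_(i-1)+h_i)·m_i + h_i·m_(i+1) = 6(Δ_i − Δ_(i-1)) read
  1·m_0 + 4·m_1 + 1·m_2 = 6(Δ_1 - Δ_0) = -30
  1·m_1 + 4·m_2 + 1·m_3 = 6(Δ_2 - Δ_1) = 108
Natural end conditions: m_0 = m_3 = 0.
Solving the tridiagonal system: m_0 = 0, m_1 = -76/5, m_2 = 154/5, m_3 = 0.
On [3, 4], g'(x) = b_1 + 2c_1·(x - 3) + 3d_1·(x - 3)² with b_1 = Δ_1 - h_1(2m_1 + m_2)/6 = -121/15, c_1 = m_1/2 = -38/5, d_1 = (m_2 - m_1)/(6h_1) = 23/3. So g'(3) = -121/15.

-8.0667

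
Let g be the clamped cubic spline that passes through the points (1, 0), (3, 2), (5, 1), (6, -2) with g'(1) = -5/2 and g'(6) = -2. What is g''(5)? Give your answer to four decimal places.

With σ_i denoting the second derivative at x_i, h_i = 2, 2, 1, and Δ_i = (y_(i+1) − y_i)/h_i = 1, -1/2, -3:
  2·σ_0 + 8·σ_1 + 2·σ_2 = 6(Δ_1 - Δ_0) = -9
  2·σ_1 + 6·σ_2 + 1·σ_3 = 6(Δ_2 - Δ_1) = -15
Clamped end conditions give two more equations: 2h_0·σ_0 + h_0·σ_1 = 6(Δ_0 - g'(1)) = 21 and h_2·σ_2 + 2h_2·σ_3 = 6(g'(6) - Δ_2) = 6.
Solving the tridiagonal system: σ_0 = 289/46, σ_1 = -95/46, σ_2 = -58/23, σ_3 = 98/23.

-2.5217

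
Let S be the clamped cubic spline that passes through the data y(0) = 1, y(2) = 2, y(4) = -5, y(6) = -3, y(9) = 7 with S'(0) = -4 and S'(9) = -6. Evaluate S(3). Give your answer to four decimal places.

Write σ_i for S''(x_i). With h_i = 2, 2, 2, 3 and divided differences Δ_i = 1/2, -7/2, 1, 10/3, the continuity of S' gives the tridiagonal system
  2·σ_0 + 8·σ_1 + 2·σ_2 = 6(Δ_1 - Δ_0) = -24
  2·σ_1 + 8·σ_2 + 2·σ_3 = 6(Δ_2 - Δ_1) = 27
  2·σ_2 + 10·σ_3 + 3·σ_4 = 6(Δ_3 - Δ_2) = 14
Clamped end conditions give two more equations: 2h_0·σ_0 + h_0·σ_1 = 6(Δ_0 - S'(0)) = 27 and h_3·σ_3 + 2h_3·σ_4 = 6(S'(9) - Δ_3) = -56.
Forward elimination and back-substitution give σ_0 = 10, σ_1 = -13/2, σ_2 = 4, σ_3 = 4, σ_4 = -34/3.
On [2, 4], S(x) = 2 - 1/2·(x - 2) - 13/4·(x - 2)² + 7/8·(x - 2)³.
With (x - 2) = 1: S(3) = -7/8.

-0.8750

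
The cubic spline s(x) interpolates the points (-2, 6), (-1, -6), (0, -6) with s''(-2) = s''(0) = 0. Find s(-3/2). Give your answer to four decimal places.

-1.1250

Put M_i = s'' at the i-th knot. Here h = (1, 1) and Δ = (-12, 0), so the interior equations h_(i-1)·M_(i-1) + 2(h_(i-1)+h_i)·M_i + h_i·M_(i+1) = 6(Δ_i − Δ_(i-1)) read
  1·M_0 + 4·M_1 + 1·M_2 = 6(Δ_1 - Δ_0) = 72
Natural end conditions: M_0 = M_2 = 0.
Forward elimination and back-substitution give M_0 = 0, M_1 = 18, M_2 = 0.
On [-2, -1], s(x) = 6 - 15·(x + 2) + 0·(x + 2)² + 3·(x + 2)³.
With (x + 2) = 1/2: s(-3/2) = -9/8.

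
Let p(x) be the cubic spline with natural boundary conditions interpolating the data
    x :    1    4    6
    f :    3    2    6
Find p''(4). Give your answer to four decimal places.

1.4000

Put M_i = p'' at the i-th knot. Here h = (3, 2) and Δ = (-1/3, 2), so the interior equations h_(i-1)·M_(i-1) + 2(h_(i-1)+h_i)·M_i + h_i·M_(i+1) = 6(Δ_i − Δ_(i-1)) read
  3·M_0 + 10·M_1 + 2·M_2 = 6(Δ_1 - Δ_0) = 14
Natural end conditions: M_0 = M_2 = 0.
Hence M_0 = 0, M_1 = 7/5, M_2 = 0.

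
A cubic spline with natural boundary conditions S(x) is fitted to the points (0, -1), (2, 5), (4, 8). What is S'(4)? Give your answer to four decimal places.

Let M_i = S''(x_i). Step sizes h_i = 2, 2; slopes of the chords Δ_i = (y_(i+1) - y_i)/h_i = 3, 3/2.
  2·M_0 + 8·M_1 + 2·M_2 = 6(Δ_1 - Δ_0) = -9
Natural end conditions: M_0 = M_2 = 0.
Hence M_0 = 0, M_1 = -9/8, M_2 = 0.
On [2, 4], S'(x) = b_1 + 2c_1·(x - 2) + 3d_1·(x - 2)² with b_1 = Δ_1 - h_1(2M_1 + M_2)/6 = 9/4, c_1 = M_1/2 = -9/16, d_1 = (M_2 - M_1)/(6h_1) = 3/32. So S'(4) = 9/8.

1.1250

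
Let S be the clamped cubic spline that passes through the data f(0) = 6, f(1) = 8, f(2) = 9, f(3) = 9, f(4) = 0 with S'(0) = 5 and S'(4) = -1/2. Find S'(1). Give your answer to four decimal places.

0.3839

With M_i denoting the second derivative at x_i, h_i = 1, 1, 1, 1, and Δ_i = (y_(i+1) − y_i)/h_i = 2, 1, 0, -9:
  1·M_0 + 4·M_1 + 1·M_2 = 6(Δ_1 - Δ_0) = -6
  1·M_1 + 4·M_2 + 1·M_3 = 6(Δ_2 - Δ_1) = -6
  1·M_2 + 4·M_3 + 1·M_4 = 6(Δ_3 - Δ_2) = -54
Clamped end conditions give two more equations: 2h_0·M_0 + h_0·M_1 = 6(Δ_0 - S'(0)) = -18 and h_3·M_3 + 2h_3·M_4 = 6(S'(4) - Δ_3) = 51.
Hence M_0 = -491/56, M_1 = -13/28, M_2 = 37/8, M_3 = -673/28, M_4 = 2101/56.
On [1, 2], S'(t) = b_1 + 2c_1·(t - 1) + 3d_1·(t - 1)² with b_1 = Δ_1 - h_1(2M_1 + M_2)/6 = 43/112, c_1 = M_1/2 = -13/56, d_1 = (M_2 - M_1)/(6h_1) = 95/112. So S'(1) = 43/112.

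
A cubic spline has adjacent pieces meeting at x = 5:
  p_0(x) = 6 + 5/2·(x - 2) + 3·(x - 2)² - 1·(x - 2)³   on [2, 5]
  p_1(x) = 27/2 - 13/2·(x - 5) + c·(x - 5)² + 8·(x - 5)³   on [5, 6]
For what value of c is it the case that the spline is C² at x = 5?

-6

p_0''(x) = 6 - 6·(x - 2), so p_0''(5) = -12. On the right, p_1''(5) = 2c, so c = -6.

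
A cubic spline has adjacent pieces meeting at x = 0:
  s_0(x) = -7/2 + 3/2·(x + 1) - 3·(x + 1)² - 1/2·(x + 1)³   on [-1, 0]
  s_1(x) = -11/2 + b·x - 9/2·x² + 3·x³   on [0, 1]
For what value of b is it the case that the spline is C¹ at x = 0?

-6

s_0'(x) = 3/2 - 6·(x + 1) - 3/2·(x + 1)², so s_0'(0) = -6. On the right, s_1'(0) = b, so b = -6.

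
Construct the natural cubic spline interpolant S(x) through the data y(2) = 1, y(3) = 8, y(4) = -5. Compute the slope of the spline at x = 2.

Put M_i = S'' at the i-th knot. Here h = (1, 1) and Δ = (7, -13), so the interior equations h_(i-1)·M_(i-1) + 2(h_(i-1)+h_i)·M_i + h_i·M_(i+1) = 6(Δ_i − Δ_(i-1)) read
  1·M_0 + 4·M_1 + 1·M_2 = 6(Δ_1 - Δ_0) = -120
Natural end conditions: M_0 = M_2 = 0.
Solving the tridiagonal system: M_0 = 0, M_1 = -30, M_2 = 0.
On [2, 3], S'(x) = b_0 + 2c_0·(x - 2) + 3d_0·(x - 2)² with b_0 = Δ_0 - h_0(2M_0 + M_1)/6 = 12, c_0 = M_0/2 = 0, d_0 = (M_1 - M_0)/(6h_0) = -5. So S'(2) = 12.

12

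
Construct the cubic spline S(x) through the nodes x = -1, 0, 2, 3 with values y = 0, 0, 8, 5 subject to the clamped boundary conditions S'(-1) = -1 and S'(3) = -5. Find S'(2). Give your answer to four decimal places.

Write M_i for S''(x_i). With h_i = 1, 2, 1 and divided differences Δ_i = 0, 4, -3, the continuity of S' gives the tridiagonal system
  1·M_0 + 6·M_1 + 2·M_2 = 6(Δ_1 - Δ_0) = 24
  2·M_1 + 6·M_2 + 1·M_3 = 6(Δ_2 - Δ_1) = -42
Clamped end conditions give two more equations: 2h_0·M_0 + h_0·M_1 = 6(Δ_0 - S'(-1)) = 6 and h_2·M_2 + 2h_2·M_3 = 6(S'(3) - Δ_2) = -12.
Solving: M_0 = -4/7, M_1 = 50/7, M_2 = -64/7, M_3 = -10/7.
On [2, 3], S'(x) = b_2 + 2c_2·(x - 2) + 3d_2·(x - 2)² with b_2 = Δ_2 - h_2(2M_2 + M_3)/6 = 2/7, c_2 = M_2/2 = -32/7, d_2 = (M_3 - M_2)/(6h_2) = 9/7. So S'(2) = 2/7.

0.2857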